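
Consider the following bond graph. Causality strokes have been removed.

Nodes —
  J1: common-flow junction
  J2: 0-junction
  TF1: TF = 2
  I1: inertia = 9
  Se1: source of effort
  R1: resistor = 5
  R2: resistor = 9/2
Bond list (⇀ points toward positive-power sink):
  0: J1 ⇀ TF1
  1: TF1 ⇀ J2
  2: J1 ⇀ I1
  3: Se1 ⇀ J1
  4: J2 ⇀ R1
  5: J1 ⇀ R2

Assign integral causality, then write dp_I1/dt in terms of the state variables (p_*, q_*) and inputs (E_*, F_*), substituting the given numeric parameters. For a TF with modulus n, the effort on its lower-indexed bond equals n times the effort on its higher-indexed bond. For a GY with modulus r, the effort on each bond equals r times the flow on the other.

dp_I1/dt = E_Se1 - 49*p_I1/18

#3 stroke at J1  (source Se1 imposes e)
#2 stroke at I1  (I1 outputs flow p/I1)
#0 stroke at J1  (1-jn J1 has f-setter on 2)
#5 stroke at J1  (common-f at J1 fixed by 2)
#1 stroke at TF1  (TF1 one-in-one-out from 0)
#4 stroke at J2  (J2: last free bond brings effort in)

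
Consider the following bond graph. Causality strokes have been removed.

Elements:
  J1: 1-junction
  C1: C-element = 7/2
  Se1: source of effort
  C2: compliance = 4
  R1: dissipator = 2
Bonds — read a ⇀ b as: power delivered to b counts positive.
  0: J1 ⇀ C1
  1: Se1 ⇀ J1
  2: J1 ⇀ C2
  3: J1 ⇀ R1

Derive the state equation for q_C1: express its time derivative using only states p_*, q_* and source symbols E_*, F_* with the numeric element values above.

bond 1 |J1  (Se1: effort source, stroke at far end)
bond 0 |J1  (C1 outputs effort q/C1)
bond 2 |J1  (prefer integral on C2)
bond 3 |R1  (J1 needs exactly one f-in)

dq_C1/dt = E_Se1/2 - q_C1/7 - q_C2/8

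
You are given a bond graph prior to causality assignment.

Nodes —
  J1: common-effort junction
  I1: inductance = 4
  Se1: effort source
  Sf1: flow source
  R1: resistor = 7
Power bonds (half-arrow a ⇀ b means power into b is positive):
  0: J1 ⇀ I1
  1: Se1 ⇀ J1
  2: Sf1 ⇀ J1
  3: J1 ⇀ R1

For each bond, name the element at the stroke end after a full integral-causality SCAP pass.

β0 |I1
β1 |J1
β2 |Sf1
β3 |R1

#1 stroke at J1  (Se1 fixes effort; stroke away)
#2 stroke at Sf1  (Sf1: flow source, stroke at near end)
#0 stroke at I1  (0-jn J1 has e-setter on 1)
#3 stroke at R1  (common-e at J1 fixed by 1)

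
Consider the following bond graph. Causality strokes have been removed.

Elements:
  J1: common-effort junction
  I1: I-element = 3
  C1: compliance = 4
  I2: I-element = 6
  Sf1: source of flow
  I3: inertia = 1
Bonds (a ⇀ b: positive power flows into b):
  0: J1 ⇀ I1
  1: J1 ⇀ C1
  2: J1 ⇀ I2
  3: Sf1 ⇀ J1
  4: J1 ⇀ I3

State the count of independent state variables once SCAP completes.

#3 →Sf1  (Sf1 fixes flow; stroke at Sf1)
#0 →I1  (I1 outputs flow p/I1)
#1 →J1  (C1 outputs effort q/C1)
#2 →I2  (J1 effort already set via bond 1)
#4 →I3  (J1 effort already set via bond 1)

4  (C1, I1, I2, I3 all integral)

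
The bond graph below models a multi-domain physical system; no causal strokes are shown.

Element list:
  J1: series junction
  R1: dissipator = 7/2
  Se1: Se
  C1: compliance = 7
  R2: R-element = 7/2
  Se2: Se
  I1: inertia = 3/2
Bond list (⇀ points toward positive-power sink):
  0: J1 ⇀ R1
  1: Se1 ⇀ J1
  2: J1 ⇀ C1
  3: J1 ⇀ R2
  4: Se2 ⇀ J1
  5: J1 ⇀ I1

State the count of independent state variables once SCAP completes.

bond 1 →J1  (Se1 (Se) sets effort on bond)
bond 4 →J1  (Se2: effort source, stroke at far end)
bond 2 →J1  (prefer integral on C1)
bond 5 →I1  (I1 integral (f out))
bond 0 →J1  (J1: bond 5 brought flow, rest push out)
bond 3 →J1  (J1: bond 5 brought flow, rest push out)

2  (C1, I1 all integral)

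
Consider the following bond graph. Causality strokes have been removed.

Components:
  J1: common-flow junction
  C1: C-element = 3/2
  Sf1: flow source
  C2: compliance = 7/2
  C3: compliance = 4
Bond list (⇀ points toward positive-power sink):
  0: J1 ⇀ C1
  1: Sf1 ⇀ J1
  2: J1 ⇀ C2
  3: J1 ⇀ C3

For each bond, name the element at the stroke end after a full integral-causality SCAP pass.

#1 |Sf1  (Sf1: flow source, stroke at near end)
#0 |J1  (common-f at J1 fixed by 1)
#2 |J1  (common-f at J1 fixed by 1)
#3 |J1  (J1 flow already set via bond 1)

#0 stroke at J1
#1 stroke at Sf1
#2 stroke at J1
#3 stroke at J1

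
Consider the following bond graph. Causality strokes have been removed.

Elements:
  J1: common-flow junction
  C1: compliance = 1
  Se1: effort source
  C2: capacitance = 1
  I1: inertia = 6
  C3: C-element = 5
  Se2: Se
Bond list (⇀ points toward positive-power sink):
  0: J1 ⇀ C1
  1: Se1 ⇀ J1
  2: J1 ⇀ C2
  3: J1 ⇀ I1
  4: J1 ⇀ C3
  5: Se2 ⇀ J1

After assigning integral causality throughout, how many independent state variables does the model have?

b1 stroke at J1  (Se1: effort source, stroke at far end)
b5 stroke at J1  (Se2: effort source, stroke at far end)
b0 stroke at J1  (C1 outputs effort q/C1)
b2 stroke at J1  (C2 outputs effort q/C2)
b3 stroke at I1  (I1 outputs flow p/I1)
b4 stroke at J1  (common-f at J1 fixed by 3)

4  (C1, C2, C3, I1 all integral)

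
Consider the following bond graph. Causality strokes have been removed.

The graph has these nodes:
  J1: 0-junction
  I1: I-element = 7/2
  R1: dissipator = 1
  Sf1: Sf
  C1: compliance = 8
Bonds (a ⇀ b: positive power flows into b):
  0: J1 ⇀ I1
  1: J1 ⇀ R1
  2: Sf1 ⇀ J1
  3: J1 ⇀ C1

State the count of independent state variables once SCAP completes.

2  (C1, I1 all integral)

#2 →Sf1  (Sf1 fixes flow; stroke at Sf1)
#0 →I1  (I1 integral (f out))
#3 →J1  (prefer integral on C1)
#1 →R1  (J1 effort already set via bond 3)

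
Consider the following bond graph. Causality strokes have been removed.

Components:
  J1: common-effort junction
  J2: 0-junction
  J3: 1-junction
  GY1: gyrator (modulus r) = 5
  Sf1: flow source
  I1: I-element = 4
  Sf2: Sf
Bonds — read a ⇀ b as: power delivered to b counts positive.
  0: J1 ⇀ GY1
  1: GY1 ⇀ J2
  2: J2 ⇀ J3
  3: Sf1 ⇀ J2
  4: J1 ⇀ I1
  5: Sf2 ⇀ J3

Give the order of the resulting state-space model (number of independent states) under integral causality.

1  (I1 all integral)

b3 stroke at Sf1  (Sf1: flow source, stroke at near end)
b5 stroke at Sf2  (source Sf2 imposes f)
b2 stroke at J3  (1-jn J3 has f-setter on 5)
b1 stroke at J2  (only one effort-in slot at J2)
b0 stroke at J1  (GY1 both-in/both-out from 1)
b4 stroke at I1  (0-jn J1 has e-setter on 0)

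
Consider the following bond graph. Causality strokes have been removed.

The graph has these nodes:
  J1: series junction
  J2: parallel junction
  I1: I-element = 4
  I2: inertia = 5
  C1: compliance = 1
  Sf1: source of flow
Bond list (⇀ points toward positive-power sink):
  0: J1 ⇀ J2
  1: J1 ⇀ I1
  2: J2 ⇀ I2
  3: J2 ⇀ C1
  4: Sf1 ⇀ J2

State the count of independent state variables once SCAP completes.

3  (C1, I1, I2 all integral)

β4 →Sf1  (source Sf1 imposes f)
β1 →I1  (I1 outputs flow p/I1)
β0 →J1  (common-f at J1 fixed by 1)
β2 →I2  (prefer integral on I2)
β3 →J2  (only one effort-in slot at J2)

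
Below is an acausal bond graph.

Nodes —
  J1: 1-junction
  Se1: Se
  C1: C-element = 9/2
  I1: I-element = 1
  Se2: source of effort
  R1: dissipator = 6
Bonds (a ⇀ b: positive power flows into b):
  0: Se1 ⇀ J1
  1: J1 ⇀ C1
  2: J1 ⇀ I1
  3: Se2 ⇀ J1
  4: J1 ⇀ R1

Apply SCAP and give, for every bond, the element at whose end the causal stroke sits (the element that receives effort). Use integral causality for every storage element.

β0 |J1  (Se1: effort source, stroke at far end)
β3 |J1  (Se2 (Se) sets effort on bond)
β1 |J1  (prefer integral on C1)
β2 |I1  (I1: I, integral causality)
β4 |J1  (1-jn J1 has f-setter on 2)

#0 →J1
#1 →J1
#2 →I1
#3 →J1
#4 →J1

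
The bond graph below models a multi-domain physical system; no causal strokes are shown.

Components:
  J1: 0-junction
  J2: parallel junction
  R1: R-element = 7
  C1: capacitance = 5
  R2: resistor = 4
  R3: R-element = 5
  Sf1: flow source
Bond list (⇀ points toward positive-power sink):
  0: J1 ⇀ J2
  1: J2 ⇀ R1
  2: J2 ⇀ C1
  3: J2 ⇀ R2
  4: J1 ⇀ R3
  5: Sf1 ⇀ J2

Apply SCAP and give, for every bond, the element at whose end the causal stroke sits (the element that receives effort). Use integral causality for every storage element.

β0 →J1
β1 →R1
β2 →J2
β3 →R2
β4 →R3
β5 →Sf1

#5 →Sf1  (Sf1: flow source, stroke at near end)
#2 →J2  (C1: C, integral causality)
#0 →J1  (0-jn J2 has e-setter on 2)
#1 →R1  (0-jn J2 has e-setter on 2)
#3 →R2  (J2 effort already set via bond 2)
#4 →R3  (0-jn J1 has e-setter on 0)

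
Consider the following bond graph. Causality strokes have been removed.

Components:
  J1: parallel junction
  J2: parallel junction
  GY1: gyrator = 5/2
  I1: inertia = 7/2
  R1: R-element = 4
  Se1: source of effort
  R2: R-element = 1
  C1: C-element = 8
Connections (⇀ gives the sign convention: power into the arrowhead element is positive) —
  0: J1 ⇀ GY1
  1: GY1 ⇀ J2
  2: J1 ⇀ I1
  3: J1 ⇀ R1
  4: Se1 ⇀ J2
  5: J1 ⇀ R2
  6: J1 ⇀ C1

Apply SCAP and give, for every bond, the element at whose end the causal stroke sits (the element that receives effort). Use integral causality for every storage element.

#0 stroke at GY1
#1 stroke at GY1
#2 stroke at I1
#3 stroke at R1
#4 stroke at J2
#5 stroke at R2
#6 stroke at J1

#4 →J2  (Se1: effort source, stroke at far end)
#1 →GY1  (J2: bond 4 brought effort, rest push out)
#0 →GY1  (GY1 both-in/both-out from 1)
#2 →I1  (prefer integral on I1)
#6 →J1  (prefer integral on C1)
#3 →R1  (J1 effort already set via bond 6)
#5 →R2  (0-jn J1 has e-setter on 6)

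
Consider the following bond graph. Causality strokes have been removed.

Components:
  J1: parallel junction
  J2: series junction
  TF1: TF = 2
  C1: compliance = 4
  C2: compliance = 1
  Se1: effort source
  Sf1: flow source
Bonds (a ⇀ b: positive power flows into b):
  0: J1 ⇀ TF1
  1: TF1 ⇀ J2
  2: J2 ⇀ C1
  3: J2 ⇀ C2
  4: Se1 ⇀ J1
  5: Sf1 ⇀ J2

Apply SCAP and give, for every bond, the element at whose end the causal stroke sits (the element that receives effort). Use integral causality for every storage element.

#0 stroke at TF1
#1 stroke at J2
#2 stroke at J2
#3 stroke at J2
#4 stroke at J1
#5 stroke at Sf1

#4 stroke at J1  (Se1: effort source, stroke at far end)
#5 stroke at Sf1  (Sf1 (Sf) sets flow on bond)
#0 stroke at TF1  (J1 effort already set via bond 4)
#1 stroke at J2  (common-f at J2 fixed by 5)
#2 stroke at J2  (J2: bond 5 brought flow, rest push out)
#3 stroke at J2  (J2 flow already set via bond 5)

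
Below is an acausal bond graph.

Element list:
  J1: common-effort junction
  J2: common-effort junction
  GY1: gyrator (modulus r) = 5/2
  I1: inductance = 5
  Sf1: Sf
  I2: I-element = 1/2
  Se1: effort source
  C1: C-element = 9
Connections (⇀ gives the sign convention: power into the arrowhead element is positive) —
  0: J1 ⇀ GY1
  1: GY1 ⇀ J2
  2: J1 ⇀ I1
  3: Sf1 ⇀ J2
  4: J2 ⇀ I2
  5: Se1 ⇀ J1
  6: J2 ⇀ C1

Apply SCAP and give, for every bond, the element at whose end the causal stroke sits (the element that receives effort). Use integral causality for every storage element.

bond 0 →GY1
bond 1 →GY1
bond 2 →I1
bond 3 →Sf1
bond 4 →I2
bond 5 →J1
bond 6 →J2

#3 stroke at Sf1  (Sf1: flow source, stroke at near end)
#5 stroke at J1  (Se1 fixes effort; stroke away)
#0 stroke at GY1  (0-jn J1 has e-setter on 5)
#2 stroke at I1  (common-e at J1 fixed by 5)
#1 stroke at GY1  (GY1: gyrator matches bond 0)
#4 stroke at I2  (I2 integral (f out))
#6 stroke at J2  (J2 needs exactly one e-in)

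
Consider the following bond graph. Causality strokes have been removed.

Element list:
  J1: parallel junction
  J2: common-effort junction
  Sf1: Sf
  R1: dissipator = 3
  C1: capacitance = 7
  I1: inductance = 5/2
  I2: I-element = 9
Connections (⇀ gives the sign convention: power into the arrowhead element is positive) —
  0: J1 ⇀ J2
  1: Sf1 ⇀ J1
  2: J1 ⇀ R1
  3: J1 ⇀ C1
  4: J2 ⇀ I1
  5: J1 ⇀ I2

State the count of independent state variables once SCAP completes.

β1 stroke→Sf1  (Sf1 fixes flow; stroke at Sf1)
β3 stroke→J1  (C1 outputs effort q/C1)
β0 stroke→J2  (J1 effort already set via bond 3)
β2 stroke→R1  (J1 effort already set via bond 3)
β5 stroke→I2  (J1: bond 3 brought effort, rest push out)
β4 stroke→I1  (0-jn J2 has e-setter on 0)

3  (C1, I1, I2 all integral)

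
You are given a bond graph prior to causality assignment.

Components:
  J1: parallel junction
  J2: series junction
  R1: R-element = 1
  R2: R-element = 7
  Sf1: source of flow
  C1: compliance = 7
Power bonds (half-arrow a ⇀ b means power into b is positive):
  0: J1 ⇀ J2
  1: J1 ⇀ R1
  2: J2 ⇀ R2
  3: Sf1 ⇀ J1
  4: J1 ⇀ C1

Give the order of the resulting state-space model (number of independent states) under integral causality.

bond 3 stroke at Sf1  (Sf1 fixes flow; stroke at Sf1)
bond 4 stroke at J1  (C1 outputs effort q/C1)
bond 0 stroke at J2  (J1 effort already set via bond 4)
bond 1 stroke at R1  (J1: bond 4 brought effort, rest push out)
bond 2 stroke at R2  (J2 needs exactly one f-in)

1  (C1 all integral)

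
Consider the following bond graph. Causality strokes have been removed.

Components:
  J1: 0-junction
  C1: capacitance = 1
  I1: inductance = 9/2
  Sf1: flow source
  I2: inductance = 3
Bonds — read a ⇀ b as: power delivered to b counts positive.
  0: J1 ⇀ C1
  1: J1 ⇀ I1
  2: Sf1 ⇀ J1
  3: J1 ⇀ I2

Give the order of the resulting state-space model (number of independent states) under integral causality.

3  (C1, I1, I2 all integral)

β2 stroke→Sf1  (source Sf1 imposes f)
β0 stroke→J1  (C1 integral (e out))
β1 stroke→I1  (J1 effort already set via bond 0)
β3 stroke→I2  (0-jn J1 has e-setter on 0)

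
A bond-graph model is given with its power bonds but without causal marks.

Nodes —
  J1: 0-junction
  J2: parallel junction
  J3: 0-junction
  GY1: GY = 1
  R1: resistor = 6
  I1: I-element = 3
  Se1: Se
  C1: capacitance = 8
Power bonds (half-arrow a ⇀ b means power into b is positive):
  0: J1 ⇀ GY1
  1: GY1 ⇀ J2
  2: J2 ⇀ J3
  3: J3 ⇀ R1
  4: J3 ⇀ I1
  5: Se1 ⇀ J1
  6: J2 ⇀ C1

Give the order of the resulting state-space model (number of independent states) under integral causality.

2  (C1, I1 all integral)

#5 stroke→J1  (Se1 (Se) sets effort on bond)
#0 stroke→GY1  (J1 effort already set via bond 5)
#1 stroke→GY1  (through GY1, causality inverts; strokes same side of GY1)
#4 stroke→I1  (I1 integral (f out))
#6 stroke→J2  (prefer integral on C1)
#2 stroke→J3  (J2 effort already set via bond 6)
#3 stroke→R1  (common-e at J3 fixed by 2)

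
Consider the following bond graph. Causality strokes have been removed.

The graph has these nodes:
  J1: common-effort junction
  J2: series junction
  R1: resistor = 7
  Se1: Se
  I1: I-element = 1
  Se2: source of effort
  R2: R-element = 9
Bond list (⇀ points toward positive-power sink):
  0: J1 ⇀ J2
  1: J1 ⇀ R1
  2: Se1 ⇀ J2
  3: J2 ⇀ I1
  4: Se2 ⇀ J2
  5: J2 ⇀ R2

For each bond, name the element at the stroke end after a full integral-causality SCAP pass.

#2 |J2  (source Se1 imposes e)
#4 |J2  (Se2 (Se) sets effort on bond)
#3 |I1  (I1 outputs flow p/I1)
#0 |J2  (J2: bond 3 brought flow, rest push out)
#5 |J2  (common-f at J2 fixed by 3)
#1 |J1  (only one effort-in slot at J1)

b0 →J2
b1 →J1
b2 →J2
b3 →I1
b4 →J2
b5 →J2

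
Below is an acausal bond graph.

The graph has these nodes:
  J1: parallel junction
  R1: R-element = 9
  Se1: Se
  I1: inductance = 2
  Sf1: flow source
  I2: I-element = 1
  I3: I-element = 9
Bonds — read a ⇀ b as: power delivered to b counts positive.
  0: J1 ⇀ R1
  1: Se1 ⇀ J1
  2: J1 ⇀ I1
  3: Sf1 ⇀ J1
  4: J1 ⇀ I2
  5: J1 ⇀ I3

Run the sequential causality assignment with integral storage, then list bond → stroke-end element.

bond 1 stroke at J1  (Se1 (Se) sets effort on bond)
bond 3 stroke at Sf1  (Sf1 (Sf) sets flow on bond)
bond 0 stroke at R1  (J1 effort already set via bond 1)
bond 2 stroke at I1  (J1 effort already set via bond 1)
bond 4 stroke at I2  (J1 effort already set via bond 1)
bond 5 stroke at I3  (common-e at J1 fixed by 1)

β0 stroke→R1
β1 stroke→J1
β2 stroke→I1
β3 stroke→Sf1
β4 stroke→I2
β5 stroke→I3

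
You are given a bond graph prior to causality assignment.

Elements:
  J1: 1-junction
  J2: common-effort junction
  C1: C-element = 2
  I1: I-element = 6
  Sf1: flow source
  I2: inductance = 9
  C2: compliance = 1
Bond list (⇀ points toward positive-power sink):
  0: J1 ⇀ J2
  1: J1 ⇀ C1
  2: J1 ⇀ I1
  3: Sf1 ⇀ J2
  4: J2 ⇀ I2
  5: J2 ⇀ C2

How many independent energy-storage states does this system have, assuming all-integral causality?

b3 |Sf1  (Sf1 fixes flow; stroke at Sf1)
b1 |J1  (C1: C, integral causality)
b2 |I1  (I1: I, integral causality)
b0 |J1  (common-f at J1 fixed by 2)
b4 |I2  (I2: I, integral causality)
b5 |J2  (J2: last free bond brings effort in)

4  (C1, C2, I1, I2 all integral)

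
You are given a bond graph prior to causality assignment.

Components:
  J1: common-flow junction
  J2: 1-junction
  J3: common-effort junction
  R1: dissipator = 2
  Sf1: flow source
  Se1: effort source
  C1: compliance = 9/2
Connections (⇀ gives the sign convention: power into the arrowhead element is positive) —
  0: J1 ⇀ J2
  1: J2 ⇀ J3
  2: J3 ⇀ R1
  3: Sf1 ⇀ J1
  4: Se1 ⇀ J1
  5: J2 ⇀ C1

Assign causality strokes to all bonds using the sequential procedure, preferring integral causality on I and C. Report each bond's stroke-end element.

#3 →Sf1  (source Sf1 imposes f)
#4 →J1  (source Se1 imposes e)
#0 →J1  (common-f at J1 fixed by 3)
#1 →J2  (1-jn J2 has f-setter on 0)
#5 →J2  (1-jn J2 has f-setter on 0)
#2 →J3  (J3: last free bond brings effort in)

b0 →J1
b1 →J2
b2 →J3
b3 →Sf1
b4 →J1
b5 →J2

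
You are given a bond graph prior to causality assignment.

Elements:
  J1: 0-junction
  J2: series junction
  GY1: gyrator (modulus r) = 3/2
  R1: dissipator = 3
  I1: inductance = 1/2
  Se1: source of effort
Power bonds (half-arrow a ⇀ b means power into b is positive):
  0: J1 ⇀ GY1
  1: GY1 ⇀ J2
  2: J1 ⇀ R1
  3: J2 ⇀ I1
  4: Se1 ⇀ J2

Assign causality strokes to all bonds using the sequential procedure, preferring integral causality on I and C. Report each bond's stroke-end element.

bond 0 stroke→J1
bond 1 stroke→J2
bond 2 stroke→R1
bond 3 stroke→I1
bond 4 stroke→J2

#4 stroke→J2  (Se1 (Se) sets effort on bond)
#3 stroke→I1  (prefer integral on I1)
#1 stroke→J2  (J2: bond 3 brought flow, rest push out)
#0 stroke→J1  (through GY1, causality inverts; strokes same side of GY1)
#2 stroke→R1  (0-jn J1 has e-setter on 0)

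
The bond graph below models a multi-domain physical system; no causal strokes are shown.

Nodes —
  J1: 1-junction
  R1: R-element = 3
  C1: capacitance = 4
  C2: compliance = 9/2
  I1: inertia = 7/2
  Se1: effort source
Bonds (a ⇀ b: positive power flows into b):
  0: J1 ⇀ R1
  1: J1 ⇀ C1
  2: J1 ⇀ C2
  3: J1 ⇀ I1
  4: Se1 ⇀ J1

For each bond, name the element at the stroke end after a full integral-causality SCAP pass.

b4 stroke→J1  (Se1: effort source, stroke at far end)
b1 stroke→J1  (prefer integral on C1)
b2 stroke→J1  (C2 outputs effort q/C2)
b3 stroke→I1  (prefer integral on I1)
b0 stroke→J1  (J1 flow already set via bond 3)

bond 0 |J1
bond 1 |J1
bond 2 |J1
bond 3 |I1
bond 4 |J1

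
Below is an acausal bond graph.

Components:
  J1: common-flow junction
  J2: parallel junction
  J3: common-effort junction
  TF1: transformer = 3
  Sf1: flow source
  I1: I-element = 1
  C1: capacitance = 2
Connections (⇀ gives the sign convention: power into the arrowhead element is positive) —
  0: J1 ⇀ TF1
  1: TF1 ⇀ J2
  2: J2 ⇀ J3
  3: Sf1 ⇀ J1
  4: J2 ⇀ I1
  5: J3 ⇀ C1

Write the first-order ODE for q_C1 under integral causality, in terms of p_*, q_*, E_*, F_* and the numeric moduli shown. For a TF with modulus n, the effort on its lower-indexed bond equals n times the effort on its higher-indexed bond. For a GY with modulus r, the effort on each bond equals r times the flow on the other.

dq_C1/dt = 3*F_Sf1 - p_I1

b3 stroke at Sf1  (Sf1 (Sf) sets flow on bond)
b0 stroke at J1  (J1: bond 3 brought flow, rest push out)
b1 stroke at TF1  (through TF1, causality passes straight; one stroke at TF1)
b4 stroke at I1  (prefer integral on I1)
b2 stroke at J2  (only one effort-in slot at J2)
b5 stroke at J3  (J3: last free bond brings effort in)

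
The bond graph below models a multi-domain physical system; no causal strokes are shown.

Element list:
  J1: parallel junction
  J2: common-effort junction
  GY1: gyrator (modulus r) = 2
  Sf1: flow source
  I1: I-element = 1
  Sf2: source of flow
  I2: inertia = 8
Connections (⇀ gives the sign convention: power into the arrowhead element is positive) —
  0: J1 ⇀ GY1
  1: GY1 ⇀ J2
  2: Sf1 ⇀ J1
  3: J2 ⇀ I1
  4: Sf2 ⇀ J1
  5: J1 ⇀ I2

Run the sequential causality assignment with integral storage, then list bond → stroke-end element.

b0 |J1
b1 |J2
b2 |Sf1
b3 |I1
b4 |Sf2
b5 |I2

bond 2 →Sf1  (Sf1 (Sf) sets flow on bond)
bond 4 →Sf2  (Sf2: flow source, stroke at near end)
bond 3 →I1  (prefer integral on I1)
bond 1 →J2  (J2 needs exactly one e-in)
bond 0 →J1  (GY GY1: same side as bond 1)
bond 5 →I2  (J1: bond 0 brought effort, rest push out)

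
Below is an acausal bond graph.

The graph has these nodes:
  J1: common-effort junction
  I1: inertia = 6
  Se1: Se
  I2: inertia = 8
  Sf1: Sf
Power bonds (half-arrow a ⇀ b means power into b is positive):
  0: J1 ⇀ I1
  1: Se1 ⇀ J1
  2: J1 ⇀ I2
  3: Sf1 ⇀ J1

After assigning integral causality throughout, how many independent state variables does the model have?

bond 1 stroke at J1  (Se1: effort source, stroke at far end)
bond 3 stroke at Sf1  (Sf1: flow source, stroke at near end)
bond 0 stroke at I1  (0-jn J1 has e-setter on 1)
bond 2 stroke at I2  (J1 effort already set via bond 1)

2  (I1, I2 all integral)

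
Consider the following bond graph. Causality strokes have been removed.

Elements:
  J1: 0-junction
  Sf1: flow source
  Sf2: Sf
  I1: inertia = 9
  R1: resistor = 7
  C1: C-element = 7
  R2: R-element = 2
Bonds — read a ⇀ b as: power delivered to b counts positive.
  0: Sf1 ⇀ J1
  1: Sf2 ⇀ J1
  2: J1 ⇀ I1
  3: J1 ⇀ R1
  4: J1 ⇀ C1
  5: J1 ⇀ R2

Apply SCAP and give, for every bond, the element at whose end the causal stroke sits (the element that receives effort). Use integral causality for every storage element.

b0 stroke at Sf1  (source Sf1 imposes f)
b1 stroke at Sf2  (Sf2 fixes flow; stroke at Sf2)
b2 stroke at I1  (I1: I, integral causality)
b4 stroke at J1  (C1 integral (e out))
b3 stroke at R1  (0-jn J1 has e-setter on 4)
b5 stroke at R2  (J1: bond 4 brought effort, rest push out)

#0 →Sf1
#1 →Sf2
#2 →I1
#3 →R1
#4 →J1
#5 →R2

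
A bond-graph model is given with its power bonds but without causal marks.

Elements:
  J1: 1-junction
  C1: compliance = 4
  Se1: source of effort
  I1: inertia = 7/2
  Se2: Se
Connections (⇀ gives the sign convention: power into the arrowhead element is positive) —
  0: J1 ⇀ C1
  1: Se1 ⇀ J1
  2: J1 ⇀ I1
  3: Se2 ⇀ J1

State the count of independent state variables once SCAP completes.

β1 →J1  (Se1: effort source, stroke at far end)
β3 →J1  (source Se2 imposes e)
β0 →J1  (C1 outputs effort q/C1)
β2 →I1  (J1: last free bond brings flow in)

2  (C1, I1 all integral)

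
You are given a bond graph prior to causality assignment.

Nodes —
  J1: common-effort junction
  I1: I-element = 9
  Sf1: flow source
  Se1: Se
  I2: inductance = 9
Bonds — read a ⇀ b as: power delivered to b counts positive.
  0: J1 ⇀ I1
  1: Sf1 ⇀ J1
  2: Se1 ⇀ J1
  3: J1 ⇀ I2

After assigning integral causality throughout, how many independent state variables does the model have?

b1 stroke→Sf1  (Sf1: flow source, stroke at near end)
b2 stroke→J1  (source Se1 imposes e)
b0 stroke→I1  (J1: bond 2 brought effort, rest push out)
b3 stroke→I2  (J1: bond 2 brought effort, rest push out)

2  (I1, I2 all integral)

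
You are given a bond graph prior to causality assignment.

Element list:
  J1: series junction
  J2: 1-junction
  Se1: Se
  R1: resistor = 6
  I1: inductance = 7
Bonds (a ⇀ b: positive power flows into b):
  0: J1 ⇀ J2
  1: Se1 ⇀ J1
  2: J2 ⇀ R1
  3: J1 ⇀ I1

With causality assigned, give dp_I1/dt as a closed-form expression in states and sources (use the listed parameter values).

#1 stroke→J1  (Se1 (Se) sets effort on bond)
#3 stroke→I1  (I1 outputs flow p/I1)
#0 stroke→J1  (common-f at J1 fixed by 3)
#2 stroke→J2  (J2: bond 0 brought flow, rest push out)

dp_I1/dt = E_Se1 - 6*p_I1/7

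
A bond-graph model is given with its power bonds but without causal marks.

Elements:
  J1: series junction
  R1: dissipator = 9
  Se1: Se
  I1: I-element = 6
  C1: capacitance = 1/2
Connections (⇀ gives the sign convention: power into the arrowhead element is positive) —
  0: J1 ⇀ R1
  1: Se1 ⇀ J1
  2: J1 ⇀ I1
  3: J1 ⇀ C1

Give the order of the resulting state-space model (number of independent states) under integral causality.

b1 →J1  (source Se1 imposes e)
b2 →I1  (prefer integral on I1)
b0 →J1  (common-f at J1 fixed by 2)
b3 →J1  (J1: bond 2 brought flow, rest push out)

2  (C1, I1 all integral)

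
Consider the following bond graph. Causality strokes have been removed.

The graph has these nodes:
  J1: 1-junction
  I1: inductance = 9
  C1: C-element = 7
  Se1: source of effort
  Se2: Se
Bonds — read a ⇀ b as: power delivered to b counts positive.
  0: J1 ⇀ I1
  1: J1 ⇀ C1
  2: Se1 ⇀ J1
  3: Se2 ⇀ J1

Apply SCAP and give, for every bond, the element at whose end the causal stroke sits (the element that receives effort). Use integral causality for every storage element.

bond 2 stroke at J1  (source Se1 imposes e)
bond 3 stroke at J1  (Se2 fixes effort; stroke away)
bond 0 stroke at I1  (I1 integral (f out))
bond 1 stroke at J1  (common-f at J1 fixed by 0)

bond 0 →I1
bond 1 →J1
bond 2 →J1
bond 3 →J1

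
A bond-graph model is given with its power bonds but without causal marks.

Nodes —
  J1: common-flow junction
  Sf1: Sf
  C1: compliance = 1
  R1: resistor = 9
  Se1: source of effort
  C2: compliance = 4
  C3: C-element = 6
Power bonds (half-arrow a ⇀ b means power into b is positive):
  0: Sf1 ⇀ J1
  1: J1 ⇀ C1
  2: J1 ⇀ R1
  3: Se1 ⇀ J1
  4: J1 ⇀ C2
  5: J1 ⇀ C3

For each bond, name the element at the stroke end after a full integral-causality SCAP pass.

#0 stroke→Sf1  (Sf1 fixes flow; stroke at Sf1)
#3 stroke→J1  (source Se1 imposes e)
#1 stroke→J1  (J1: bond 0 brought flow, rest push out)
#2 stroke→J1  (J1: bond 0 brought flow, rest push out)
#4 stroke→J1  (J1 flow already set via bond 0)
#5 stroke→J1  (common-f at J1 fixed by 0)

b0 |Sf1
b1 |J1
b2 |J1
b3 |J1
b4 |J1
b5 |J1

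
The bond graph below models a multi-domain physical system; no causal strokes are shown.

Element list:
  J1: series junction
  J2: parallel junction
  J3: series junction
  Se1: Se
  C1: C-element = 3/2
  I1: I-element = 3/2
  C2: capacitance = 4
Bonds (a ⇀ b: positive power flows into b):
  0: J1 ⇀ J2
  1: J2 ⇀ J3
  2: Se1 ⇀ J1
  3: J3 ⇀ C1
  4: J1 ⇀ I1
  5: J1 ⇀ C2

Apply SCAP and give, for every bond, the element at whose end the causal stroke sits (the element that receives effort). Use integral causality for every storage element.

β0 →J1
β1 →J2
β2 →J1
β3 →J3
β4 →I1
β5 →J1

β2 →J1  (Se1 (Se) sets effort on bond)
β3 →J3  (C1 integral (e out))
β1 →J2  (J3: last free bond brings flow in)
β0 →J1  (J2: bond 1 brought effort, rest push out)
β4 →I1  (I1 outputs flow p/I1)
β5 →J1  (1-jn J1 has f-setter on 4)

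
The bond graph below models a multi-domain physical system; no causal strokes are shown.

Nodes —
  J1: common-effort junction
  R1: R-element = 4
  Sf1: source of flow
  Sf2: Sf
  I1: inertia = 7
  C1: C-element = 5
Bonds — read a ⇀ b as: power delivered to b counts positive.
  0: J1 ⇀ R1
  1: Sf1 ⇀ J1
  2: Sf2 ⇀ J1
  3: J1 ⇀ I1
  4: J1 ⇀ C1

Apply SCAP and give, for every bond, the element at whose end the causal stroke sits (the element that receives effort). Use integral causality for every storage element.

bond 0 stroke at R1
bond 1 stroke at Sf1
bond 2 stroke at Sf2
bond 3 stroke at I1
bond 4 stroke at J1

β1 stroke→Sf1  (Sf1 (Sf) sets flow on bond)
β2 stroke→Sf2  (Sf2 fixes flow; stroke at Sf2)
β3 stroke→I1  (I1 outputs flow p/I1)
β4 stroke→J1  (C1 integral (e out))
β0 stroke→R1  (common-e at J1 fixed by 4)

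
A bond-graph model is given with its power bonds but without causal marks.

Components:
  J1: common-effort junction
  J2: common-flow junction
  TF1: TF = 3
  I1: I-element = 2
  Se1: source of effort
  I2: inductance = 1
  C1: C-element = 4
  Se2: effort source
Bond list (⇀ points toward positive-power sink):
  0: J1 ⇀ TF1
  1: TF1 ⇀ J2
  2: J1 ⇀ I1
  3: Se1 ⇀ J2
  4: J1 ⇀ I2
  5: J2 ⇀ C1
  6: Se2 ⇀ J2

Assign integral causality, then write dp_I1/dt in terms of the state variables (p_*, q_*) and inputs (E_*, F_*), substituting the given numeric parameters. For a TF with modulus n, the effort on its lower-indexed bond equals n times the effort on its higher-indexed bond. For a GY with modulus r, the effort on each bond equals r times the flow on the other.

bond 3 stroke→J2  (source Se1 imposes e)
bond 6 stroke→J2  (Se2 (Se) sets effort on bond)
bond 2 stroke→I1  (I1 outputs flow p/I1)
bond 4 stroke→I2  (I2 integral (f out))
bond 0 stroke→J1  (J1 needs exactly one e-in)
bond 1 stroke→TF1  (through TF1, causality passes straight; one stroke at TF1)
bond 5 stroke→J2  (J2 flow already set via bond 1)

dp_I1/dt = -3*E_Se1 - 3*E_Se2 + 3*q_C1/4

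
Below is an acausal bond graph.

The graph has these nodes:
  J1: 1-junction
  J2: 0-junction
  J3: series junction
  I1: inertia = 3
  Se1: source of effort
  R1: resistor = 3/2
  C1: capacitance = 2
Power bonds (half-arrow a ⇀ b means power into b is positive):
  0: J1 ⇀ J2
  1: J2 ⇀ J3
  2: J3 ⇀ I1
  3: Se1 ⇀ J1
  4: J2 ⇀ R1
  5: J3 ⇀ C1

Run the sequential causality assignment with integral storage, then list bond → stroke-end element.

β0 stroke→J2
β1 stroke→J3
β2 stroke→I1
β3 stroke→J1
β4 stroke→R1
β5 stroke→J3

β3 |J1  (source Se1 imposes e)
β0 |J2  (only one flow-in slot at J1)
β1 |J3  (0-jn J2 has e-setter on 0)
β4 |R1  (0-jn J2 has e-setter on 0)
β2 |I1  (I1 integral (f out))
β5 |J3  (common-f at J3 fixed by 2)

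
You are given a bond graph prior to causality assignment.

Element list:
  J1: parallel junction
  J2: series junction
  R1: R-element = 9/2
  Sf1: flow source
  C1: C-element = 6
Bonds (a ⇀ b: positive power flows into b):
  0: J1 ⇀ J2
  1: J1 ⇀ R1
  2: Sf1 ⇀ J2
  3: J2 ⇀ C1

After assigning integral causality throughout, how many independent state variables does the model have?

#2 stroke at Sf1  (Sf1 fixes flow; stroke at Sf1)
#0 stroke at J2  (J2: bond 2 brought flow, rest push out)
#3 stroke at J2  (J2 flow already set via bond 2)
#1 stroke at J1  (J1 needs exactly one e-in)

1  (C1 all integral)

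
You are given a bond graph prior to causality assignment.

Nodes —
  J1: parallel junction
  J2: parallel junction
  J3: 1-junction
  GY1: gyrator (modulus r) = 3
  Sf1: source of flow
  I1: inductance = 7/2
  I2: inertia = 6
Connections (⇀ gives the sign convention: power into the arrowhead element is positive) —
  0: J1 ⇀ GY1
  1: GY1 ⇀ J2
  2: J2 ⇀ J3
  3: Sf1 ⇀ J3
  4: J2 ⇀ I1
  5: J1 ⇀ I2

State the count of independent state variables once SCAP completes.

2  (I1, I2 all integral)

β3 stroke→Sf1  (source Sf1 imposes f)
β2 stroke→J3  (1-jn J3 has f-setter on 3)
β4 stroke→I1  (I1 integral (f out))
β1 stroke→J2  (only one effort-in slot at J2)
β0 stroke→J1  (GY1: gyrator matches bond 1)
β5 stroke→I2  (J1 effort already set via bond 0)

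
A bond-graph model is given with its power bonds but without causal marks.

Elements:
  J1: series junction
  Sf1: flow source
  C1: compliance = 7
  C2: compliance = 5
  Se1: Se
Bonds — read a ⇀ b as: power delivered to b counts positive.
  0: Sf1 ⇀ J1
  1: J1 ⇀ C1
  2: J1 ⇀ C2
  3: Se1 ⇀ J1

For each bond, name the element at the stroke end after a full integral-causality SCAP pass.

bond 0 stroke→Sf1
bond 1 stroke→J1
bond 2 stroke→J1
bond 3 stroke→J1

bond 0 stroke at Sf1  (Sf1 (Sf) sets flow on bond)
bond 3 stroke at J1  (Se1 (Se) sets effort on bond)
bond 1 stroke at J1  (1-jn J1 has f-setter on 0)
bond 2 stroke at J1  (common-f at J1 fixed by 0)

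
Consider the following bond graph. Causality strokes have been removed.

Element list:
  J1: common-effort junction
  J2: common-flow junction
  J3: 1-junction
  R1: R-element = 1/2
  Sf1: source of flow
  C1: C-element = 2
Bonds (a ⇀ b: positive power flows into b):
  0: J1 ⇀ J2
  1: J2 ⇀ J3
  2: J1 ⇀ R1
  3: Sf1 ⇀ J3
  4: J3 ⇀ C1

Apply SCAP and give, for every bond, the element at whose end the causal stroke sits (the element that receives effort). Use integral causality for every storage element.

b0 →J2
b1 →J3
b2 →J1
b3 →Sf1
b4 →J3

bond 3 |Sf1  (Sf1 fixes flow; stroke at Sf1)
bond 1 |J3  (J3 flow already set via bond 3)
bond 4 |J3  (J3 flow already set via bond 3)
bond 0 |J2  (1-jn J2 has f-setter on 1)
bond 2 |J1  (only one effort-in slot at J1)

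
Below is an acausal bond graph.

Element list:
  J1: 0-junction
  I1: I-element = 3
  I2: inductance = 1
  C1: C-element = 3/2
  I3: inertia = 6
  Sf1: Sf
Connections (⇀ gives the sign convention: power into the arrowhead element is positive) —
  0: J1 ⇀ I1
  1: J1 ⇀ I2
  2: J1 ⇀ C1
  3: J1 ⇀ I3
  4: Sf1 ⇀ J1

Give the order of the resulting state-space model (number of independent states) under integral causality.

4  (C1, I1, I2, I3 all integral)

#4 |Sf1  (Sf1: flow source, stroke at near end)
#0 |I1  (I1 outputs flow p/I1)
#1 |I2  (I2 outputs flow p/I2)
#2 |J1  (C1: C, integral causality)
#3 |I3  (common-e at J1 fixed by 2)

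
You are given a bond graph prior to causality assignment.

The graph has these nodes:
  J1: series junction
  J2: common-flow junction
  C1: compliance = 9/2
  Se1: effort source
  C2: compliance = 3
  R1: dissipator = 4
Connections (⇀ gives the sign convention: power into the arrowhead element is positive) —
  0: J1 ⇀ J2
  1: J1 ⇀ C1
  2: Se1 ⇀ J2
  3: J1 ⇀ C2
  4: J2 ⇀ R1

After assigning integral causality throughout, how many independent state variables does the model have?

β2 stroke at J2  (Se1: effort source, stroke at far end)
β1 stroke at J1  (C1: C, integral causality)
β3 stroke at J1  (prefer integral on C2)
β0 stroke at J2  (closing 1-jn rule on J1)
β4 stroke at R1  (only one flow-in slot at J2)

2  (C1, C2 all integral)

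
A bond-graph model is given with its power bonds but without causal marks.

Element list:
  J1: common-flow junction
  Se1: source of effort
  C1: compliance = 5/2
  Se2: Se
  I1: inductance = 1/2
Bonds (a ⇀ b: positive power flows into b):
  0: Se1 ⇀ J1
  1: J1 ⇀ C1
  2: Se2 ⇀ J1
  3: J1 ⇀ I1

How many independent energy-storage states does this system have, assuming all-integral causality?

2  (C1, I1 all integral)

#0 →J1  (source Se1 imposes e)
#2 →J1  (Se2: effort source, stroke at far end)
#1 →J1  (C1 outputs effort q/C1)
#3 →I1  (J1: last free bond brings flow in)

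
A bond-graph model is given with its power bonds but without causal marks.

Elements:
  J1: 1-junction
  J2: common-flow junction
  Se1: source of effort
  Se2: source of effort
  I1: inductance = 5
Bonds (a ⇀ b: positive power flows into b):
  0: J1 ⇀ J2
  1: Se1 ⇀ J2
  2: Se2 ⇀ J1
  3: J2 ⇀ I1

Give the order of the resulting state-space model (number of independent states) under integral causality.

1  (I1 all integral)

#1 stroke at J2  (Se1 (Se) sets effort on bond)
#2 stroke at J1  (Se2 fixes effort; stroke away)
#0 stroke at J2  (J1: last free bond brings flow in)
#3 stroke at I1  (J2 needs exactly one f-in)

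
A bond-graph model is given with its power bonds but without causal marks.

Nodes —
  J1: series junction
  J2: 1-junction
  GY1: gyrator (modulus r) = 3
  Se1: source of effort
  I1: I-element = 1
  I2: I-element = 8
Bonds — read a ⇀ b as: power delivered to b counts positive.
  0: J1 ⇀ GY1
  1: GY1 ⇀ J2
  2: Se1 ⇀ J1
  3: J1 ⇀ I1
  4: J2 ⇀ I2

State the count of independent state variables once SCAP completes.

2  (I1, I2 all integral)

β2 →J1  (source Se1 imposes e)
β3 →I1  (I1 integral (f out))
β0 →J1  (J1 flow already set via bond 3)
β1 →J2  (GY1: gyrator matches bond 0)
β4 →I2  (only one flow-in slot at J2)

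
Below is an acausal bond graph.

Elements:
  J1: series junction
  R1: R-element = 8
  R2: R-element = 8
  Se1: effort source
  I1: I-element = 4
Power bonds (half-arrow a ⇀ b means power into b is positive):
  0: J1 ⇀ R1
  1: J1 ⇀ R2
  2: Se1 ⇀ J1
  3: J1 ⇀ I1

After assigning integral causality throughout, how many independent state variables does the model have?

b2 →J1  (Se1 fixes effort; stroke away)
b3 →I1  (prefer integral on I1)
b0 →J1  (1-jn J1 has f-setter on 3)
b1 →J1  (1-jn J1 has f-setter on 3)

1  (I1 all integral)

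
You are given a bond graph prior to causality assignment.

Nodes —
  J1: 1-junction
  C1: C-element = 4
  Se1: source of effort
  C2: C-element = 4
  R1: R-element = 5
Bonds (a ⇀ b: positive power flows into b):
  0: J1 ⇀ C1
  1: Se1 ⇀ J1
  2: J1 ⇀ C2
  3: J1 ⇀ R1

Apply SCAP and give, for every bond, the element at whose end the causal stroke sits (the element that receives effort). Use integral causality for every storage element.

#0 stroke at J1
#1 stroke at J1
#2 stroke at J1
#3 stroke at R1

bond 1 stroke at J1  (Se1: effort source, stroke at far end)
bond 0 stroke at J1  (C1: C, integral causality)
bond 2 stroke at J1  (C2: C, integral causality)
bond 3 stroke at R1  (J1: last free bond brings flow in)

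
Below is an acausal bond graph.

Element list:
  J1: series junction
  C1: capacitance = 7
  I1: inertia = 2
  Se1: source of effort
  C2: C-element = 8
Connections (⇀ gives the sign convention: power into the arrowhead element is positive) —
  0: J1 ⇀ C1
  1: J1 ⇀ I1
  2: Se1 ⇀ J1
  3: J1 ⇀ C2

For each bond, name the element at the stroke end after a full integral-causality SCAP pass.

#2 stroke at J1  (Se1 fixes effort; stroke away)
#0 stroke at J1  (C1: C, integral causality)
#1 stroke at I1  (I1 integral (f out))
#3 stroke at J1  (J1: bond 1 brought flow, rest push out)

β0 stroke at J1
β1 stroke at I1
β2 stroke at J1
β3 stroke at J1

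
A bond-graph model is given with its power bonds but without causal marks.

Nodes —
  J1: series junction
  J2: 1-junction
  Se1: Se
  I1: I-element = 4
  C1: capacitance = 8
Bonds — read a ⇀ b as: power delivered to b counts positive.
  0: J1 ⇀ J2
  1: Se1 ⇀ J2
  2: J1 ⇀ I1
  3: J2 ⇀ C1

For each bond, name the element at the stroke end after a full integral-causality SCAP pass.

b1 stroke at J2  (Se1 fixes effort; stroke away)
b2 stroke at I1  (prefer integral on I1)
b0 stroke at J1  (J1: bond 2 brought flow, rest push out)
b3 stroke at J2  (common-f at J2 fixed by 0)

b0 →J1
b1 →J2
b2 →I1
b3 →J2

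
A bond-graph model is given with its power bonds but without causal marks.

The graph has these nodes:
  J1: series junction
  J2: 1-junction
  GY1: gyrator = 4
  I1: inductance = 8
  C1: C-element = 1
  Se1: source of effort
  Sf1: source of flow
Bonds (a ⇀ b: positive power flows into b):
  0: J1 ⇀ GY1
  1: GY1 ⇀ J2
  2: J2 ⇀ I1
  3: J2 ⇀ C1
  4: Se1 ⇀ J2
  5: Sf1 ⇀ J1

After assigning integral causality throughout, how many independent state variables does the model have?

2  (C1, I1 all integral)

β4 |J2  (source Se1 imposes e)
β5 |Sf1  (Sf1 (Sf) sets flow on bond)
β0 |J1  (1-jn J1 has f-setter on 5)
β1 |J2  (GY1: gyrator matches bond 0)
β2 |I1  (I1 outputs flow p/I1)
β3 |J2  (J2 flow already set via bond 2)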